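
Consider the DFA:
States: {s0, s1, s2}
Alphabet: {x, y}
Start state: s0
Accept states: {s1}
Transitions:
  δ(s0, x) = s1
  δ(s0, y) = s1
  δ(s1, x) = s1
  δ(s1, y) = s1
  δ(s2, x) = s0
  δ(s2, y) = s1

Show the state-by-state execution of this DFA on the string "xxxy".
read 'x': s0 → s1
  read 'x': s1 → s1
  read 'x': s1 → s1
  read 'y': s1 → s1
s0 -> s1 -> s1 -> s1 -> s1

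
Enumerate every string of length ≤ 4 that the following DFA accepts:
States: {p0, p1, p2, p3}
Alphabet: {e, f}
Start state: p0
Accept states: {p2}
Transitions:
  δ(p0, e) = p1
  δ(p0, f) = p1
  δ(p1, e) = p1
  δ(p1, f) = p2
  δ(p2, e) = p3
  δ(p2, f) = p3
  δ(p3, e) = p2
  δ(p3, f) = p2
ef, ff, eef, fef, eeef, efee, efef, effe, efff, feef, ffee, ffef, fffe, ffff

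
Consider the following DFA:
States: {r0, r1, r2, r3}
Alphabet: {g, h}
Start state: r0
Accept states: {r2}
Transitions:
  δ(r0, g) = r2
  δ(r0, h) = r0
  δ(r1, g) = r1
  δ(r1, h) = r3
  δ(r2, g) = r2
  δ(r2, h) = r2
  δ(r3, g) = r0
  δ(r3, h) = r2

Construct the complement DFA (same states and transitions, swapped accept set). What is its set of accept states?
Complement accept states = All states \ Original accept states
= {r0, r1, r2, r3} \ {r2}
{r0, r1, r3}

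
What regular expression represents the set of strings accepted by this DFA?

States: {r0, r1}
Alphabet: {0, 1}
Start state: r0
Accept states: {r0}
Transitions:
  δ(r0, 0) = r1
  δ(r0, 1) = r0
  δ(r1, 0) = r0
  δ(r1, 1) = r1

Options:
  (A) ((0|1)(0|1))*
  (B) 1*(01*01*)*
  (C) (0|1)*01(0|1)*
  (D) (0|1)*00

Check each option against the DFA on short strings; one disagreement eliminates an option:
  (A) ((0|1)(0|1))*: on '1' the DFA goes r0 → r0 and accepts (r0 ∈ Accept), but the regex does not match it → eliminate
  (B) 1*(01*01*)*: agrees with the DFA on every string of length ≤ 6
  (C) (0|1)*01(0|1)*: on ε the DFA stays in r0 and accepts (r0 ∈ Accept), but the regex does not match it → eliminate
  (D) (0|1)*00: on ε the DFA stays in r0 and accepts (r0 ∈ Accept), but the regex does not match it → eliminate
Only (B) is consistent with the DFA.
(B) 1*(01*01*)*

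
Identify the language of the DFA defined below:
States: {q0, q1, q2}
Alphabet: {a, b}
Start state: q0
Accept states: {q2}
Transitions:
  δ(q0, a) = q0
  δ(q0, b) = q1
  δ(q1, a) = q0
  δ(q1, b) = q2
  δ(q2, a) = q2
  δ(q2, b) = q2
Testing a few strings:
  'bbb' → accept
  'abab' → reject
  'bba' → accept
  'abb' → accept
State roles: q0=no progress toward bb; q1=one trailing b; q2=substring bb seen
All strings over {a,b} containing the substring bb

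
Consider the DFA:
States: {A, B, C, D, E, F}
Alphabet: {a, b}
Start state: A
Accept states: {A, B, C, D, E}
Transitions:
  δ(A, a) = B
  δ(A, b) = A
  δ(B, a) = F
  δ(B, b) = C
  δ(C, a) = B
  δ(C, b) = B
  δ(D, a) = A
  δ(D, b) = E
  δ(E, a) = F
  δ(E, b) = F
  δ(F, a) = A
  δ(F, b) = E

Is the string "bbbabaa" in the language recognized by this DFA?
Processing string "bbbabaa":
  A --b--> A
  A --b--> A
  A --b--> A
  A --a--> B
  B --b--> C
  C --a--> B
  B --a--> F
Final state: F
Accept states: {A, B, C, D, E}
No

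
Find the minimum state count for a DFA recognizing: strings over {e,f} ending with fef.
By Myhill–Nerode, count the distinguishable equivalence classes: 4 classes — one per longest suffix of the input that is a prefix of 'fef' (lengths 0 through 3); only the length-3 class is accepting.
4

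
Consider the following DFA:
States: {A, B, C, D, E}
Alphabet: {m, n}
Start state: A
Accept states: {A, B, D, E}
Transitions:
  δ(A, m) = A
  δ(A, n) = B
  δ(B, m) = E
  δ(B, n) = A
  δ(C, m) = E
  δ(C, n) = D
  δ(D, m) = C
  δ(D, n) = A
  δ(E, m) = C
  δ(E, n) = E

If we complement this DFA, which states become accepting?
Complement accept states = All states \ Original accept states
= {A, B, C, D, E} \ {A, B, D, E}
{C}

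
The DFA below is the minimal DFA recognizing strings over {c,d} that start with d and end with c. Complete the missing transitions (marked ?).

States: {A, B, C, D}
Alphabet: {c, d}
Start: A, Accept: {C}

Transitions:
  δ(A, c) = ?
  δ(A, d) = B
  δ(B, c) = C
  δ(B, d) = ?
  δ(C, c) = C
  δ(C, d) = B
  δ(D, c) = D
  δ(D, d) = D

From the language and accept set, identify what each state tracks — A: no input read; B: started with d, last symbol d; C: started with d, last symbol c; D: started with c (dead).
Each missing δ(q, a) is the state matching the new tracked value after reading a.
δ(A, c) = D; δ(B, d) = B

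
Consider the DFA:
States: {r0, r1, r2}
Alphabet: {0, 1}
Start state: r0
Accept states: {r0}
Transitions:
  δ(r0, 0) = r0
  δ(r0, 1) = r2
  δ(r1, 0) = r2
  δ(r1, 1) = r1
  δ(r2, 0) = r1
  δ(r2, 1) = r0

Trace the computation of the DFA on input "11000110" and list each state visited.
read '1': r0 → r2
  read '1': r2 → r0
  read '0': r0 → r0
  read '0': r0 → r0
  read '0': r0 → r0
  read '1': r0 → r2
  read '1': r2 → r0
  read '0': r0 → r0
r0 -> r2 -> r0 -> r0 -> r0 -> r0 -> r2 -> r0 -> r0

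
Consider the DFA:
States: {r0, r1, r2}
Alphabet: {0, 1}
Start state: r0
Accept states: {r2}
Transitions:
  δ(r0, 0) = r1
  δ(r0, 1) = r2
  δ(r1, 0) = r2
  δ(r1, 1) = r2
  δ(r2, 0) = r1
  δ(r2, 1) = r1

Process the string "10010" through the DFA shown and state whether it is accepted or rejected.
Processing string "10010":
  r0 --1--> r2
  r2 --0--> r1
  r1 --0--> r2
  r2 --1--> r1
  r1 --0--> r2
Final state: r2
Accept states: {r2}
Yes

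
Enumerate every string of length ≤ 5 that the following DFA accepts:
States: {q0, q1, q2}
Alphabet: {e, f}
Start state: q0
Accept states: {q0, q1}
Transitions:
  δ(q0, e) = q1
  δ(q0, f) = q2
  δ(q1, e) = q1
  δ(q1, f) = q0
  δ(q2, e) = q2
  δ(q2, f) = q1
ε, e, ee, ef, ff, eee, eef, efe, fef, ffe, fff, eeee, eeef, eefe, efee, efef, efff, feef, fefe, feff, ffee, ffef, fffe, eeeee, eeeef, eeefe, eefee, eefef, eefff, efeee, efeef, efefe, effef, efffe, effff, feeef, feefe, feeff, fefee, fefef, feffe, ffeee, ffeef, ffefe, fffee, fffef, fffff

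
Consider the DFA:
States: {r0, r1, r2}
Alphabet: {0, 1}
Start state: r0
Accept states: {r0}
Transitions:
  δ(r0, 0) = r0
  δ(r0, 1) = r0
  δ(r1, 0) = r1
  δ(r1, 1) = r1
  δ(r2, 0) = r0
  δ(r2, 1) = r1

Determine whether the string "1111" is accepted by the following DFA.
Processing string "1111":
  r0 --1--> r0
  r0 --1--> r0
  r0 --1--> r0
  r0 --1--> r0
Final state: r0
Accept states: {r0}
Yes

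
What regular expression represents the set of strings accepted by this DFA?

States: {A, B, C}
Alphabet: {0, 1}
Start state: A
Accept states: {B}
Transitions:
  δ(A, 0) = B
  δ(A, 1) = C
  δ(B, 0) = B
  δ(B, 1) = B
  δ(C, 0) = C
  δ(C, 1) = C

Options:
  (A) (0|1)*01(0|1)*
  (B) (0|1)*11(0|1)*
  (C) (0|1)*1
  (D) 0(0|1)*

Check each option against the DFA on short strings; one disagreement eliminates an option:
  (A) (0|1)*01(0|1)*: on '0' the DFA goes A → B and accepts (B ∈ Accept), but the regex does not match it → eliminate
  (B) (0|1)*11(0|1)*: on '0' the DFA goes A → B and accepts (B ∈ Accept), but the regex does not match it → eliminate
  (C) (0|1)*1: on '0' the DFA goes A → B and accepts (B ∈ Accept), but the regex does not match it → eliminate
  (D) 0(0|1)*: agrees with the DFA on every string of length ≤ 6
Only (D) is consistent with the DFA.
(D) 0(0|1)*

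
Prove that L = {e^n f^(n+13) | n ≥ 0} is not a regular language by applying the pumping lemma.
Assume L is regular with pumping length p. Idea: pumping the e-block breaks the fixed offset of 13.
Choose s = e^p f^(p+13) ∈ L. By the pumping lemma, s = xyz with |xy| ≤ p, |y| > 0, so y = e^k with k ≥ 1. Then xy²z = e^(p+k) f^(p+13). For this to be in L we would need p+13 = (p+k)+13, i.e. k = 0, contradicting k ≥ 1. So xy²z ∉ L.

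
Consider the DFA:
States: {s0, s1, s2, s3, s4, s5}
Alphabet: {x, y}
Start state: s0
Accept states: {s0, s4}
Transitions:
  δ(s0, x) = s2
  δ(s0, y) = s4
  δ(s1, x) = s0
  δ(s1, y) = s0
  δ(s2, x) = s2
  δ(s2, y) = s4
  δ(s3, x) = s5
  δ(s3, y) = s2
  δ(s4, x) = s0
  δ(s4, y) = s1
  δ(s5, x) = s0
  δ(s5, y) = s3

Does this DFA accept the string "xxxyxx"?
Processing string "xxxyxx":
  s0 --x--> s2
  s2 --x--> s2
  s2 --x--> s2
  s2 --y--> s4
  s4 --x--> s0
  s0 --x--> s2
Final state: s2
Accept states: {s0, s4}
No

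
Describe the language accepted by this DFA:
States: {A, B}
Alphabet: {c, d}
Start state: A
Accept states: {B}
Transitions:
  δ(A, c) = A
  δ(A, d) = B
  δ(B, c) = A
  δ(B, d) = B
Testing a few strings:
  'c' → reject
  'cd' → accept
  'ccc' → reject
  'cdd' → accept
State roles: A=last symbol not d; B=last symbol is d
All strings over {c,d} ending with d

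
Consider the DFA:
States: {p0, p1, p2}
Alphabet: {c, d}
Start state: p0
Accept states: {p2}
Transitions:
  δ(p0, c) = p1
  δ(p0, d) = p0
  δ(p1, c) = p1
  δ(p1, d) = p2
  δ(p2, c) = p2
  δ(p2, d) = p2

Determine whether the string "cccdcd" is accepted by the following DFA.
Processing string "cccdcd":
  p0 --c--> p1
  p1 --c--> p1
  p1 --c--> p1
  p1 --d--> p2
  p2 --c--> p2
  p2 --d--> p2
Final state: p2
Accept states: {p2}
Yes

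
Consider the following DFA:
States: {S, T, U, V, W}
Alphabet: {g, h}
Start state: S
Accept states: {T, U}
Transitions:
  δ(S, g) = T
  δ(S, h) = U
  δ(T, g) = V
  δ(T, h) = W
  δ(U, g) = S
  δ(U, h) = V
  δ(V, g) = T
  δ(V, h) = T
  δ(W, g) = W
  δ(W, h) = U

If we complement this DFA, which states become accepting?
Complement accept states = All states \ Original accept states
= {S, T, U, V, W} \ {T, U}
{S, V, W}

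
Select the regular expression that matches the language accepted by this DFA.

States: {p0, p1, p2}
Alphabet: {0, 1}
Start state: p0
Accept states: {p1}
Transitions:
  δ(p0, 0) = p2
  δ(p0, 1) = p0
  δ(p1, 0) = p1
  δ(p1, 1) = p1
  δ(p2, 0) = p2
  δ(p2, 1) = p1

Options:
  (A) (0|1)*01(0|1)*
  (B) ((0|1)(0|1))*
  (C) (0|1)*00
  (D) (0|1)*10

Check each option against the DFA on short strings; one disagreement eliminates an option:
  (A) (0|1)*01(0|1)*: agrees with the DFA on every string of length ≤ 6
  (B) ((0|1)(0|1))*: on ε the DFA stays in p0 and rejects (p0 ∉ Accept), but the regex matches it → eliminate
  (C) (0|1)*00: on '00' the DFA goes p0 → p2 → p2 and rejects (p2 ∉ Accept), but the regex matches it → eliminate
  (D) (0|1)*10: on '01' the DFA goes p0 → p2 → p1 and accepts (p1 ∈ Accept), but the regex does not match it → eliminate
Only (A) is consistent with the DFA.
(A) (0|1)*01(0|1)*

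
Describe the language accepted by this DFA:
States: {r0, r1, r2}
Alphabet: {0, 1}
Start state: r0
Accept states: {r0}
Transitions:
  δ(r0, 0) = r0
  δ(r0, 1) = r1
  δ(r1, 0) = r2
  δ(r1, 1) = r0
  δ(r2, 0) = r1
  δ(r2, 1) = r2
Testing a few strings:
  '11' → accept
  '1' → reject
  '0001' → reject
  '010' → reject
State roles: r0=value ≡ 0 (mod 3); r1=value ≡ 1 (mod 3); r2=value ≡ 2 (mod 3)
All binary strings representing a multiple of 3 (read in base 2; leading zeros allowed and ε counts as 0)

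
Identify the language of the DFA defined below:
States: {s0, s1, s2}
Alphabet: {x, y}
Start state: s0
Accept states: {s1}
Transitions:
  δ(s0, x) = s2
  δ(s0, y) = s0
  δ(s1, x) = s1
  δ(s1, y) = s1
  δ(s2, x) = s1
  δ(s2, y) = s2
Testing a few strings:
  'x' → reject
  'yyxx' → accept
  'yyxy' → reject
  'yxx' → accept
State roles: s0=zero x's seen; s1=≥ two x's seen; s2=one x seen
All strings over {x,y} containing at least two x's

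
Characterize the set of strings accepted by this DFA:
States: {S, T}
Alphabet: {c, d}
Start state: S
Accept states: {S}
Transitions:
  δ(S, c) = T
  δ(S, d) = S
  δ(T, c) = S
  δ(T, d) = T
Testing a few strings:
  'cd' → reject
  'cc' → accept
  'd' → accept
  'ccd' → accept
State roles: S=even number of c's so far; T=odd number of c's so far
All strings over {c,d} with an even number of c's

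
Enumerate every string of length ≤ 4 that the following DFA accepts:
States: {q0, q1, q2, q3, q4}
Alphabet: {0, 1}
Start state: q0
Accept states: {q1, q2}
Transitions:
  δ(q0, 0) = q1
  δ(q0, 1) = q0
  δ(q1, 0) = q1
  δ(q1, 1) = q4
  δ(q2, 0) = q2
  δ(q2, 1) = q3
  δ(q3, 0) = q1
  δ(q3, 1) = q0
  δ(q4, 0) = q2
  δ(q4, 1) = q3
0, 00, 10, 000, 010, 100, 110, 0000, 0010, 0100, 0110, 1000, 1010, 1100, 1110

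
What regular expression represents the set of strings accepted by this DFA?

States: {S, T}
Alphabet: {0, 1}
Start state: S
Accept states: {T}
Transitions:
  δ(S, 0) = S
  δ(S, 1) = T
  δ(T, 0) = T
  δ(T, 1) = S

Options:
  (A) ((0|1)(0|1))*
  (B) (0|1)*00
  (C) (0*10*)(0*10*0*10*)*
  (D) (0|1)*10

Check each option against the DFA on short strings; one disagreement eliminates an option:
  (A) ((0|1)(0|1))*: on ε the DFA stays in S and rejects (S ∉ Accept), but the regex matches it → eliminate
  (B) (0|1)*00: on '1' the DFA goes S → T and accepts (T ∈ Accept), but the regex does not match it → eliminate
  (C) (0*10*)(0*10*0*10*)*: agrees with the DFA on every string of length ≤ 6
  (D) (0|1)*10: on '1' the DFA goes S → T and accepts (T ∈ Accept), but the regex does not match it → eliminate
Only (C) is consistent with the DFA.
(C) (0*10*)(0*10*0*10*)*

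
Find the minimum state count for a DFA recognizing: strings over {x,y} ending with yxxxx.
By Myhill–Nerode, count the distinguishable equivalence classes: 6 classes — one per longest suffix of the input that is a prefix of 'yxxxx' (lengths 0 through 5); only the length-5 class is accepting.
6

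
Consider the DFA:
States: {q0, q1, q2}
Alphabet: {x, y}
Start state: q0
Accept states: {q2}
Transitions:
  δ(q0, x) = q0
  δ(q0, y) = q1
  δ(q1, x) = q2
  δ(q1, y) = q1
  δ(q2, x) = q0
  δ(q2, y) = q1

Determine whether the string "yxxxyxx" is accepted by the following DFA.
Processing string "yxxxyxx":
  q0 --y--> q1
  q1 --x--> q2
  q2 --x--> q0
  q0 --x--> q0
  q0 --y--> q1
  q1 --x--> q2
  q2 --x--> q0
Final state: q0
Accept states: {q2}
No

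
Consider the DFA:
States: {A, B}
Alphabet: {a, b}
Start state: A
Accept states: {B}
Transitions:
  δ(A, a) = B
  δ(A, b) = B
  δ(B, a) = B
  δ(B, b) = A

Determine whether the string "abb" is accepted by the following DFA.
Processing string "abb":
  A --a--> B
  B --b--> A
  A --b--> B
Final state: B
Accept states: {B}
Yes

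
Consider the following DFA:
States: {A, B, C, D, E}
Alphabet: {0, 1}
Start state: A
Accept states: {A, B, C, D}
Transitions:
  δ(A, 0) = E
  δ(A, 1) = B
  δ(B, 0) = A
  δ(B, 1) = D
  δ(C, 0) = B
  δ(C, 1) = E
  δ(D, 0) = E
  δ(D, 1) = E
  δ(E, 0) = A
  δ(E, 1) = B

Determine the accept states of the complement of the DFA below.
Complement accept states = All states \ Original accept states
= {A, B, C, D, E} \ {A, B, C, D}
{E}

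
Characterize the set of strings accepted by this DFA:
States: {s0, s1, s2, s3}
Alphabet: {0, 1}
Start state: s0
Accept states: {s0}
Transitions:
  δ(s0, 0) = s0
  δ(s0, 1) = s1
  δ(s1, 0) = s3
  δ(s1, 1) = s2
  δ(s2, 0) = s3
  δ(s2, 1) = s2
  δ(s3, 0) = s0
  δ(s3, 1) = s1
Testing a few strings:
  '000' → accept
  '0110' → reject
  '0' → accept
  '00' → accept
State roles: s0=value ≡ 0 (mod 4); s1=value ≡ 1 (mod 4); s2=value ≡ 3 (mod 4); s3=value ≡ 2 (mod 4)
All binary strings representing a multiple of 4 (read in base 2; leading zeros allowed and ε counts as 0)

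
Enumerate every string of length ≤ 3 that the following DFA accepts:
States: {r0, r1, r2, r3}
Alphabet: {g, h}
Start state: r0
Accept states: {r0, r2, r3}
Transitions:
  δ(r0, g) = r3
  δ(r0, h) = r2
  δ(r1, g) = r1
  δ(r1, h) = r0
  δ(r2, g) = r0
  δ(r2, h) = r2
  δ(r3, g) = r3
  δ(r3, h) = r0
ε, g, h, gg, gh, hg, hh, ggg, ggh, ghg, ghh, hgg, hgh, hhg, hhh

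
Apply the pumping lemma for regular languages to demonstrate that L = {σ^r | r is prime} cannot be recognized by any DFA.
Assume L is regular with pumping length p. Idea: pumping by a suitable count produces a composite length.
Let q be a prime with q ≥ p and choose s = σ^q ∈ L. By the pumping lemma, s = xyz with |xy| ≤ p, |y| = k ≥ 1. Take i = q+1: |xy^(q+1)z| = q + q·k = q(1+k). Since q ≥ 2 and 1+k ≥ 2, q(1+k) is composite, so xy^(q+1)z ∉ L.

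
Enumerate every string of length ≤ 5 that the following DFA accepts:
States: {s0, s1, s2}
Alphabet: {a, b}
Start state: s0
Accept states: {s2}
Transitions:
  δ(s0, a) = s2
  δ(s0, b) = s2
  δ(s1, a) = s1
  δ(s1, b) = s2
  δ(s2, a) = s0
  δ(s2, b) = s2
a, b, ab, bb, aaa, aab, abb, baa, bab, bbb, aaab, aabb, abaa, abab, abbb, baab, babb, bbaa, bbab, bbbb, aaaaa, aaaab, aaabb, aabaa, aabab, aabbb, abaab, ababb, abbaa, abbab, abbbb, baaaa, baaab, baabb, babaa, babab, babbb, bbaab, bbabb, bbbaa, bbbab, bbbbb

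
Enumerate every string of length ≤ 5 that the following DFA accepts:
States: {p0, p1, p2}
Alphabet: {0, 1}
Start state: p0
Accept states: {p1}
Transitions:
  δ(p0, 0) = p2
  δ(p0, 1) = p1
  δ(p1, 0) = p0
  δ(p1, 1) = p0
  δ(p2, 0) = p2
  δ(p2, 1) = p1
1, 01, 001, 101, 111, 0001, 0101, 0111, 1001, 1101, 00001, 00101, 00111, 01001, 01101, 10001, 10101, 10111, 11001, 11101, 11111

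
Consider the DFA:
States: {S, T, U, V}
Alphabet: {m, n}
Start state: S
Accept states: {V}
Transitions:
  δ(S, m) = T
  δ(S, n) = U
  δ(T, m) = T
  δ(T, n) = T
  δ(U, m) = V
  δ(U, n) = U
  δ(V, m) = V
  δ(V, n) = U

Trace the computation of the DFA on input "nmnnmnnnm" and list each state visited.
read 'n': S → U
  read 'm': U → V
  read 'n': V → U
  read 'n': U → U
  read 'm': U → V
  read 'n': V → U
  read 'n': U → U
  read 'n': U → U
  read 'm': U → V
S -> U -> V -> U -> U -> V -> U -> U -> U -> V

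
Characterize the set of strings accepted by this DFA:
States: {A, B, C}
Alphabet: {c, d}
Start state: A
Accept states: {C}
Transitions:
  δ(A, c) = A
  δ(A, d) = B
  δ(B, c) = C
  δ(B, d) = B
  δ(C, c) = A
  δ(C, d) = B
Testing a few strings:
  'dc' → accept
  'cddc' → accept
  'cc' → reject
  'cdd' → reject
State roles: A=no suffix match; B=one trailing d; C=suffix is dc
All strings over {c,d} ending with dc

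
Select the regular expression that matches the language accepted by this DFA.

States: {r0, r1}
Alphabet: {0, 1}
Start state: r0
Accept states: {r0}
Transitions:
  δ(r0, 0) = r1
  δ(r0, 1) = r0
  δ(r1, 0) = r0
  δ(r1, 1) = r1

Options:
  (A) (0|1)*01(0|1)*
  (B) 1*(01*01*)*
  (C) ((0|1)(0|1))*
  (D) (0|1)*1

Check each option against the DFA on short strings; one disagreement eliminates an option:
  (A) (0|1)*01(0|1)*: on ε the DFA stays in r0 and accepts (r0 ∈ Accept), but the regex does not match it → eliminate
  (B) 1*(01*01*)*: agrees with the DFA on every string of length ≤ 6
  (C) ((0|1)(0|1))*: on '1' the DFA goes r0 → r0 and accepts (r0 ∈ Accept), but the regex does not match it → eliminate
  (D) (0|1)*1: on ε the DFA stays in r0 and accepts (r0 ∈ Accept), but the regex does not match it → eliminate
Only (B) is consistent with the DFA.
(B) 1*(01*01*)*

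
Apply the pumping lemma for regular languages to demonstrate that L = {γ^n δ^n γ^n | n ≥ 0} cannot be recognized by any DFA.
Assume L is regular with pumping length p. Idea: pumping the first γ-block unbalances it against the other two.
Choose s = γ^p δ^p γ^p ∈ L (|s| = 3p ≥ p). By the pumping lemma, s = xyz with |xy| ≤ p, |y| > 0, so y = γ^k with k ≥ 1, inside the first γ-block. Then xy²z = γ^(p+k) δ^p γ^p. The first block has length p+k ≠ p, so the three block lengths are no longer equal and xy²z ∉ L.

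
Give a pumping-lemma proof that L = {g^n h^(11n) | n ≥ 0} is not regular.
Assume L is regular with pumping length p. Idea: pumping the g-block breaks the 1:11 ratio.
Choose s = g^p h^(11p) (length 12p ≥ p). By the pumping lemma, s = xyz with |xy| ≤ p, |y| > 0, so y = g^k with k ≥ 1. Then xy²z = g^(p+k) h^(11p). For this to be in L we would need 11p = 11(p+k), i.e. 11k = 0, contradicting k ≥ 1. So xy²z ∉ L.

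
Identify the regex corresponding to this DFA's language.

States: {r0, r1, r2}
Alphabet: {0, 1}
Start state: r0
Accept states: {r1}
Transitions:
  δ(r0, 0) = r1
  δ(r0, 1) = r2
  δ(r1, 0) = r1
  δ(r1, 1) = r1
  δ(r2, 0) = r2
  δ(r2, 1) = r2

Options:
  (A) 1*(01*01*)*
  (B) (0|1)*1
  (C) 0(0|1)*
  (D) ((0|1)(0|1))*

Check each option against the DFA on short strings; one disagreement eliminates an option:
  (A) 1*(01*01*)*: on ε the DFA stays in r0 and rejects (r0 ∉ Accept), but the regex matches it → eliminate
  (B) (0|1)*1: on '0' the DFA goes r0 → r1 and accepts (r1 ∈ Accept), but the regex does not match it → eliminate
  (C) 0(0|1)*: agrees with the DFA on every string of length ≤ 6
  (D) ((0|1)(0|1))*: on ε the DFA stays in r0 and rejects (r0 ∉ Accept), but the regex matches it → eliminate
Only (C) is consistent with the DFA.
(C) 0(0|1)*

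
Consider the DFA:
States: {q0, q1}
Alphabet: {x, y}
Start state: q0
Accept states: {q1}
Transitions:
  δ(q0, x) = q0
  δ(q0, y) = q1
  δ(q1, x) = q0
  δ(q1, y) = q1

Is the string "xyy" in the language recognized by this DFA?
Processing string "xyy":
  q0 --x--> q0
  q0 --y--> q1
  q1 --y--> q1
Final state: q1
Accept states: {q1}
Yes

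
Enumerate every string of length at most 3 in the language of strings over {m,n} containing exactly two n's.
nn, mnn, nmn, nnm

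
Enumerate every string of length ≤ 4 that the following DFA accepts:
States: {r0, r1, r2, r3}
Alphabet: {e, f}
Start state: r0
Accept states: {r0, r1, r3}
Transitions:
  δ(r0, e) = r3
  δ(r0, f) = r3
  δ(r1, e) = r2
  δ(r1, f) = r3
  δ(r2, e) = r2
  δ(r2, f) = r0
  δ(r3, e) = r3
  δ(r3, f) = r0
ε, e, f, ee, ef, fe, ff, eee, eef, efe, eff, fee, fef, ffe, fff, eeee, eeef, eefe, eeff, efee, efef, effe, efff, feee, feef, fefe, feff, ffee, ffef, fffe, ffff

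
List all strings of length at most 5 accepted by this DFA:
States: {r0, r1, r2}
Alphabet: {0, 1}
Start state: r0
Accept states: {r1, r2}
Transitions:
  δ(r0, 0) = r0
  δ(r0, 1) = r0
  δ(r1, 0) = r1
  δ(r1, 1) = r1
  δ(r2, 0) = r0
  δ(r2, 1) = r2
None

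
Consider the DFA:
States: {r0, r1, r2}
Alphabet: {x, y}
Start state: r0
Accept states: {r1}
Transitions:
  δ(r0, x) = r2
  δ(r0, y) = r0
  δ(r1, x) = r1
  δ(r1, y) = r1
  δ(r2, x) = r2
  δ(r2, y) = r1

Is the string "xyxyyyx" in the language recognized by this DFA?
Processing string "xyxyyyx":
  r0 --x--> r2
  r2 --y--> r1
  r1 --x--> r1
  r1 --y--> r1
  r1 --y--> r1
  r1 --y--> r1
  r1 --x--> r1
Final state: r1
Accept states: {r1}
Yes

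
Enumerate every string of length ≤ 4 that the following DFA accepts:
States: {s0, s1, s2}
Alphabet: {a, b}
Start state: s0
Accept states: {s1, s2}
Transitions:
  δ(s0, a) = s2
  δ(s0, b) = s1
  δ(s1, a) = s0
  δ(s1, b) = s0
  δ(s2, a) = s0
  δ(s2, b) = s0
a, b, aaa, aab, aba, abb, baa, bab, bba, bbb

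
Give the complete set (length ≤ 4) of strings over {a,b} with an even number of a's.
ε, b, aa, bb, aab, aba, baa, bbb, aaaa, aabb, abab, abba, baab, baba, bbaa, bbbb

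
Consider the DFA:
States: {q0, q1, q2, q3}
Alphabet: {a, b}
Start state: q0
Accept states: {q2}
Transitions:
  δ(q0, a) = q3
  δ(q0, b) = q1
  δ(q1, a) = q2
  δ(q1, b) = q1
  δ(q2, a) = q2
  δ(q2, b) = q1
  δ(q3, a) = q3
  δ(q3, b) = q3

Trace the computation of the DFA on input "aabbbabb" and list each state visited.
read 'a': q0 → q3
  read 'a': q3 → q3
  read 'b': q3 → q3
  read 'b': q3 → q3
  read 'b': q3 → q3
  read 'a': q3 → q3
  read 'b': q3 → q3
  read 'b': q3 → q3
q0 -> q3 -> q3 -> q3 -> q3 -> q3 -> q3 -> q3 -> q3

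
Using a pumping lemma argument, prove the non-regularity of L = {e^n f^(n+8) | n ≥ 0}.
Assume L is regular with pumping length p. Idea: pumping the e-block breaks the fixed offset of 8.
Choose s = e^p f^(p+8) ∈ L. By the pumping lemma, s = xyz with |xy| ≤ p, |y| > 0, so y = e^k with k ≥ 1. Then xy²z = e^(p+k) f^(p+8). For this to be in L we would need p+8 = (p+k)+8, i.e. k = 0, contradicting k ≥ 1. So xy²z ∉ L.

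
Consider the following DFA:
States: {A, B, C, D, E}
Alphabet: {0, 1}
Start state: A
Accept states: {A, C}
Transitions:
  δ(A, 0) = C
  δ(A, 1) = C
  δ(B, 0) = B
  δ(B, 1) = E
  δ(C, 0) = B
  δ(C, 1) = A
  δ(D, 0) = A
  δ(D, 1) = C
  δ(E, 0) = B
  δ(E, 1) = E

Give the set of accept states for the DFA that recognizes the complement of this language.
Complement accept states = All states \ Original accept states
= {A, B, C, D, E} \ {A, C}
{B, D, E}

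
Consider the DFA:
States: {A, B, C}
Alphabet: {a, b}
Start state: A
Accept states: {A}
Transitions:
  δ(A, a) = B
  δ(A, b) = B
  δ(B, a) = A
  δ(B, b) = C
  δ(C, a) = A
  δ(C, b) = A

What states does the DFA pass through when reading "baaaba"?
read 'b': A → B
  read 'a': B → A
  read 'a': A → B
  read 'a': B → A
  read 'b': A → B
  read 'a': B → A
A -> B -> A -> B -> A -> B -> A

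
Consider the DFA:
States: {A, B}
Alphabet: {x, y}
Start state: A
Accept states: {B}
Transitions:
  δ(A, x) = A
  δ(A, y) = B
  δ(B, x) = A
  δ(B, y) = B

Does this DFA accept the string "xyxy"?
Processing string "xyxy":
  A --x--> A
  A --y--> B
  B --x--> A
  A --y--> B
Final state: B
Accept states: {B}
Yes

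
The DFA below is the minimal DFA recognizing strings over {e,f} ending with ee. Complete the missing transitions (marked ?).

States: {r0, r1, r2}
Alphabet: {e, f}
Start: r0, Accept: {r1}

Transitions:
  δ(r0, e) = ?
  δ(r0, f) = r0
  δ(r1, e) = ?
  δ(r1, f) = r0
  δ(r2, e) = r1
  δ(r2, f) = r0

From the language and accept set, identify what each state tracks — r0: last symbol not e; r1: two trailing e's; r2: one trailing e.
Each missing δ(q, a) is the state matching the new tracked value after reading a.
δ(r0, e) = r2; δ(r1, e) = r1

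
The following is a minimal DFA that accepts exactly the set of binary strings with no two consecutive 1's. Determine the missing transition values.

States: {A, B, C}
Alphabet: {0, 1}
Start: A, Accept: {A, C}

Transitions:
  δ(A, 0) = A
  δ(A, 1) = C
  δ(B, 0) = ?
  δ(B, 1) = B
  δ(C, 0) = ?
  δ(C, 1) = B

From the language and accept set, identify what each state tracks — A: last symbol not 1 (ok); B: saw 11 (dead); C: last symbol 1 (ok).
Each missing δ(q, a) is the state matching the new tracked value after reading a.
δ(B, 0) = B; δ(C, 0) = A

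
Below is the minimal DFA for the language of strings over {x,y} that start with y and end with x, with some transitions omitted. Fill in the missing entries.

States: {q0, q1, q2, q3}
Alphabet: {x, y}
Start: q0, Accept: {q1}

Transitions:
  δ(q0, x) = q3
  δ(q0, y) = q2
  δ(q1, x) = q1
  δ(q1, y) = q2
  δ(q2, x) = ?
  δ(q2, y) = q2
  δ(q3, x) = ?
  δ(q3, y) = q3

From the language and accept set, identify what each state tracks — q0: no input read; q1: started with y, last symbol x; q2: started with y, last symbol y; q3: started with x (dead).
Each missing δ(q, a) is the state matching the new tracked value after reading a.
δ(q2, x) = q1; δ(q3, x) = q3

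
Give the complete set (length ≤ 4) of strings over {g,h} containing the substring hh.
hh, ghh, hhg, hhh, gghh, ghhg, ghhh, hghh, hhgg, hhgh, hhhg, hhhh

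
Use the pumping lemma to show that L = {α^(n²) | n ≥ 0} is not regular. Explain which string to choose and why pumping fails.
Assume L is regular with pumping length p. Idea: pumping adds a fixed amount, but gaps between consecutive squares grow.
Choose s = α^(p²) (length p² ≥ p). By the pumping lemma, s = xyz with |xy| ≤ p, |y| > 0, so |y| = k with 1 ≤ k ≤ p. Then |xy²z| = p²+k. Since p² < p²+k ≤ p²+p < (p+1)², the length p²+k lies strictly between consecutive squares, so it is not a perfect square and xy²z ∉ L.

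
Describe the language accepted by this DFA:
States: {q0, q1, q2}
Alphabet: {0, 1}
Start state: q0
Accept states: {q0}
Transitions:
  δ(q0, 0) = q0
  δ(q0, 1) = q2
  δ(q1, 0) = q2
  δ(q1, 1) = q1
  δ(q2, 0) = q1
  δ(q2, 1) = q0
Testing a few strings:
  '10' → reject
  '01' → reject
  '0' → accept
  '100' → reject
State roles: q0=value ≡ 0 (mod 3); q1=value ≡ 2 (mod 3); q2=value ≡ 1 (mod 3)
All binary strings representing a multiple of 3 (read in base 2; leading zeros allowed and ε counts as 0)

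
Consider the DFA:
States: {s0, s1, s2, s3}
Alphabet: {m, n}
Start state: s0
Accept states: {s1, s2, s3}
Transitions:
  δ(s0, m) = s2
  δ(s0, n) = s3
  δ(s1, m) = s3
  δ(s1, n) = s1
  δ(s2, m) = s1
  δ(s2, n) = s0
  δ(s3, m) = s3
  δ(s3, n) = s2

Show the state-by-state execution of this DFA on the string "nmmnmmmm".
read 'n': s0 → s3
  read 'm': s3 → s3
  read 'm': s3 → s3
  read 'n': s3 → s2
  read 'm': s2 → s1
  read 'm': s1 → s3
  read 'm': s3 → s3
  read 'm': s3 → s3
s0 -> s3 -> s3 -> s3 -> s2 -> s1 -> s3 -> s3 -> s3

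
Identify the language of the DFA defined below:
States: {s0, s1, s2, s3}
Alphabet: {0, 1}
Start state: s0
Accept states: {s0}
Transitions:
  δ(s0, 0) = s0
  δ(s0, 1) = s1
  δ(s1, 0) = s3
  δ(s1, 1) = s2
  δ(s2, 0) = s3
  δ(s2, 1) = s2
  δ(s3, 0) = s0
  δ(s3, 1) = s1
Testing a few strings:
  '1' → reject
  '1011' → reject
  '101' → reject
  '0' → accept
State roles: s0=value ≡ 0 (mod 4); s1=value ≡ 1 (mod 4); s2=value ≡ 3 (mod 4); s3=value ≡ 2 (mod 4)
All binary strings representing a multiple of 4 (read in base 2; leading zeros allowed and ε counts as 0)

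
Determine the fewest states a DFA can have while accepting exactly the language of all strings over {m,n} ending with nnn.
By Myhill–Nerode, count the distinguishable equivalence classes: 4 classes — one per longest suffix of the input that is a prefix of 'nnn' (lengths 0 through 3); only the length-3 class is accepting.
4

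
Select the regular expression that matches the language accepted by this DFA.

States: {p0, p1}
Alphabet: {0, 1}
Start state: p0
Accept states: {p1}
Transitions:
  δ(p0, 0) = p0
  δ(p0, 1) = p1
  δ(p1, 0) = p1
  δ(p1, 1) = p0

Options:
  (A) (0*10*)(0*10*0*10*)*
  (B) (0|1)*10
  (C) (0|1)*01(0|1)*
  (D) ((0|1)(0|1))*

Check each option against the DFA on short strings; one disagreement eliminates an option:
  (A) (0*10*)(0*10*0*10*)*: agrees with the DFA on every string of length ≤ 6
  (B) (0|1)*10: on '1' the DFA goes p0 → p1 and accepts (p1 ∈ Accept), but the regex does not match it → eliminate
  (C) (0|1)*01(0|1)*: on '1' the DFA goes p0 → p1 and accepts (p1 ∈ Accept), but the regex does not match it → eliminate
  (D) ((0|1)(0|1))*: on ε the DFA stays in p0 and rejects (p0 ∉ Accept), but the regex matches it → eliminate
Only (A) is consistent with the DFA.
(A) (0*10*)(0*10*0*10*)*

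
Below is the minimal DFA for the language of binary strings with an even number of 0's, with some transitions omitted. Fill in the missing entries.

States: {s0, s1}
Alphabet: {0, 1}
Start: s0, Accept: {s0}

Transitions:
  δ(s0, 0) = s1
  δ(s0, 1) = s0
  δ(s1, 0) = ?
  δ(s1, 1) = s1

From the language and accept set, identify what each state tracks — s0: even number of 0's so far; s1: odd number of 0's so far.
Each missing δ(q, a) is the state matching the new tracked value after reading a.
δ(s1, 0) = s0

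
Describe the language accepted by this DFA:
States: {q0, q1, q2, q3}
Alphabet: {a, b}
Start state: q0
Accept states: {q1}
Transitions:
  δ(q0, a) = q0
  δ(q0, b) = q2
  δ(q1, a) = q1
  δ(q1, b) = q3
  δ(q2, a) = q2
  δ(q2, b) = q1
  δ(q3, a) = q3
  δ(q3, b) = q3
Testing a few strings:
  'aa' → reject
  'aaa' → reject
  'aba' → reject
  'a' → reject
State roles: q0=zero b's; q1=two b's; q2=one b; q3=≥ three b's (dead)
All strings over {a,b} containing exactly two b's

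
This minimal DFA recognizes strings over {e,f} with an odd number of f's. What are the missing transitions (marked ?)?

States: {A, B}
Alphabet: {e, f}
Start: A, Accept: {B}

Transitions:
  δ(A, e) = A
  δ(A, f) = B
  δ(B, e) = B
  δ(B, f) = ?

From the language and accept set, identify what each state tracks — A: even number of f's so far; B: odd number of f's so far.
Each missing δ(q, a) is the state matching the new tracked value after reading a.
δ(B, f) = A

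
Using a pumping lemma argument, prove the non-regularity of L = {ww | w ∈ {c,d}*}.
Assume L is regular with pumping length p. Idea: pumping the leading c-block breaks the equality of the two halves.
Choose s = c^p d c^p d ∈ L (with w = c^p d). |s| = 2p+2 ≥ p. By the pumping lemma, s = xyz with |xy| ≤ p, |y| > 0, so y = c^k with k ≥ 1, in the first c-block. Then xy²z = c^(p+k) d c^p d, of length 2p+2+k. If k is odd this length is odd, so it cannot be of the form ww. If k is even, each half has length p+1+k/2 ≤ p+k, so the first half lies entirely inside the leading c-block and contains no d, while the second half ends in d; the halves differ. Either way xy²z ∉ L.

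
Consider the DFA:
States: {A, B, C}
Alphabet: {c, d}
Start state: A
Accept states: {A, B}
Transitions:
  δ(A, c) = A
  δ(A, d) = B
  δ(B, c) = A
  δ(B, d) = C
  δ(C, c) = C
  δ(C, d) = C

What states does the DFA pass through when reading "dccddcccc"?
read 'd': A → B
  read 'c': B → A
  read 'c': A → A
  read 'd': A → B
  read 'd': B → C
  read 'c': C → C
  read 'c': C → C
  read 'c': C → C
  read 'c': C → C
A -> B -> A -> A -> B -> C -> C -> C -> C -> C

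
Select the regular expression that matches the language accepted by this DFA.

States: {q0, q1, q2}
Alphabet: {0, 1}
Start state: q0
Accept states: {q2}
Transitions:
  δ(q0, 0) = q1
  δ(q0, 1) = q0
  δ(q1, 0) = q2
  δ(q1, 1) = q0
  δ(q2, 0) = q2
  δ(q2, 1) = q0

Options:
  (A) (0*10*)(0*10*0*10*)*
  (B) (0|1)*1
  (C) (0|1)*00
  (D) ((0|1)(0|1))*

Check each option against the DFA on short strings; one disagreement eliminates an option:
  (A) (0*10*)(0*10*0*10*)*: on '1' the DFA goes q0 → q0 and rejects (q0 ∉ Accept), but the regex matches it → eliminate
  (B) (0|1)*1: on '1' the DFA goes q0 → q0 and rejects (q0 ∉ Accept), but the regex matches it → eliminate
  (C) (0|1)*00: agrees with the DFA on every string of length ≤ 6
  (D) ((0|1)(0|1))*: on ε the DFA stays in q0 and rejects (q0 ∉ Accept), but the regex matches it → eliminate
Only (C) is consistent with the DFA.
(C) (0|1)*00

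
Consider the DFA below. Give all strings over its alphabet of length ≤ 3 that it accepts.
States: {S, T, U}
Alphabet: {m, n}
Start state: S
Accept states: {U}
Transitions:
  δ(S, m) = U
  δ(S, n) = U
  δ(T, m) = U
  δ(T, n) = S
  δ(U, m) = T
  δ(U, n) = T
m, n, mmm, mnm, nmm, nnm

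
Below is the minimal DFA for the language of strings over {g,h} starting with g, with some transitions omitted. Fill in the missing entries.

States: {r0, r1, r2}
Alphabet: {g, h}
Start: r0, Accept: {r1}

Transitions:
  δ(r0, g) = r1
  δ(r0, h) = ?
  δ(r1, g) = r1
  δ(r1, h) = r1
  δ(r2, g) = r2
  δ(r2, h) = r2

From the language and accept set, identify what each state tracks — r0: no input read; r1: started with g; r2: started with h (dead).
Each missing δ(q, a) is the state matching the new tracked value after reading a.
δ(r0, h) = r2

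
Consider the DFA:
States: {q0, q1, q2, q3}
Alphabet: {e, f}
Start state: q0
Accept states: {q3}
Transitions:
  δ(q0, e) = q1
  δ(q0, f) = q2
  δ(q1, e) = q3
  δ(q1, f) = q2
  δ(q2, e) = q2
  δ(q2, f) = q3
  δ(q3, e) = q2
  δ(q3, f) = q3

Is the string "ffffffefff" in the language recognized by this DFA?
Processing string "ffffffefff":
  q0 --f--> q2
  q2 --f--> q3
  q3 --f--> q3
  q3 --f--> q3
  q3 --f--> q3
  q3 --f--> q3
  q3 --e--> q2
  q2 --f--> q3
  q3 --f--> q3
  q3 --f--> q3
Final state: q3
Accept states: {q3}
Yes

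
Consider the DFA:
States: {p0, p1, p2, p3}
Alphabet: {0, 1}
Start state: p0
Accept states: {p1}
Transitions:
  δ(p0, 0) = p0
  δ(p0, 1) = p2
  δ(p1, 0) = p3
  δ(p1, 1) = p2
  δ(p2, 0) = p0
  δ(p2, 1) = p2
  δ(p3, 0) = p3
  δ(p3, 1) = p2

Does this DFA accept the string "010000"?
Processing string "010000":
  p0 --0--> p0
  p0 --1--> p2
  p2 --0--> p0
  p0 --0--> p0
  p0 --0--> p0
  p0 --0--> p0
Final state: p0
Accept states: {p1}
No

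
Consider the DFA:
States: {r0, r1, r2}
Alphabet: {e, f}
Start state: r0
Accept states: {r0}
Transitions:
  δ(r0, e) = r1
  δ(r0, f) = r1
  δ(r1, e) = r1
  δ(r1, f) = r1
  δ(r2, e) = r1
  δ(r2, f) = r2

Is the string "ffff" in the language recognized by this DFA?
Processing string "ffff":
  r0 --f--> r1
  r1 --f--> r1
  r1 --f--> r1
  r1 --f--> r1
Final state: r1
Accept states: {r0}
No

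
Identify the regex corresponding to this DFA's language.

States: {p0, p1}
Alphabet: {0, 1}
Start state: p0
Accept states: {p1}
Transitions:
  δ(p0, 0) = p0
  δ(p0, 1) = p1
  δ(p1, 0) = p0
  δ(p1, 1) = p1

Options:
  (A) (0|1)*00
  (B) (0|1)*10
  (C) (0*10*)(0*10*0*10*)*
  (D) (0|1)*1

Check each option against the DFA on short strings; one disagreement eliminates an option:
  (A) (0|1)*00: on '1' the DFA goes p0 → p1 and accepts (p1 ∈ Accept), but the regex does not match it → eliminate
  (B) (0|1)*10: on '1' the DFA goes p0 → p1 and accepts (p1 ∈ Accept), but the regex does not match it → eliminate
  (C) (0*10*)(0*10*0*10*)*: on '10' the DFA goes p0 → p1 → p0 and rejects (p0 ∉ Accept), but the regex matches it → eliminate
  (D) (0|1)*1: agrees with the DFA on every string of length ≤ 6
Only (D) is consistent with the DFA.
(D) (0|1)*1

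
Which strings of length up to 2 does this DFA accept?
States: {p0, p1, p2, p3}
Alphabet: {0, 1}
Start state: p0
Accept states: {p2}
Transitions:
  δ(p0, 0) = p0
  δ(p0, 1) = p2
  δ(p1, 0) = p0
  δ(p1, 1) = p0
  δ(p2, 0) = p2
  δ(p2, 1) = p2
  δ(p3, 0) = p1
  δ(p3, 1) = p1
1, 01, 10, 11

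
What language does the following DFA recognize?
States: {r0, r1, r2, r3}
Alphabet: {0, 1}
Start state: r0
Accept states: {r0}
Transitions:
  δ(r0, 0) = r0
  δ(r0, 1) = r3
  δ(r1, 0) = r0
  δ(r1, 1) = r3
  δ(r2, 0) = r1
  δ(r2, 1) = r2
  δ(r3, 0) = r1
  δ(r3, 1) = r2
Testing a few strings:
  '0000' → accept
  '0011' → reject
  '1011' → reject
  '0' → accept
State roles: r0=value ≡ 0 (mod 4); r1=value ≡ 2 (mod 4); r2=value ≡ 3 (mod 4); r3=value ≡ 1 (mod 4)
All binary strings representing a multiple of 4 (read in base 2; leading zeros allowed and ε counts as 0)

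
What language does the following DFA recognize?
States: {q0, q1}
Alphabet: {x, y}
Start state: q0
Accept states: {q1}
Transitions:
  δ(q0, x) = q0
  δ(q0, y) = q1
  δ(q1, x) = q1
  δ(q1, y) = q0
Testing a few strings:
  'yx' → accept
  'yy' → reject
  'x' → reject
  'y' → accept
State roles: q0=even number of y's so far; q1=odd number of y's so far
All strings over {x,y} with an odd number of y's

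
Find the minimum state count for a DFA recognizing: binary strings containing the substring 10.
By Myhill–Nerode, count the distinguishable equivalence classes: 3 classes — one per longest suffix of the input that is a prefix of '10' (lengths 0 through 1), plus an absorbing 'already seen 10' class.
3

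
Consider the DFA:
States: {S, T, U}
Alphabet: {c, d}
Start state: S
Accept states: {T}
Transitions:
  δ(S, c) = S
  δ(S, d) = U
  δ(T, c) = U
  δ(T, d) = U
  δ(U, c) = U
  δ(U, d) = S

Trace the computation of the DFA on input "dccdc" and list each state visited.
read 'd': S → U
  read 'c': U → U
  read 'c': U → U
  read 'd': U → S
  read 'c': S → S
S -> U -> U -> U -> S -> S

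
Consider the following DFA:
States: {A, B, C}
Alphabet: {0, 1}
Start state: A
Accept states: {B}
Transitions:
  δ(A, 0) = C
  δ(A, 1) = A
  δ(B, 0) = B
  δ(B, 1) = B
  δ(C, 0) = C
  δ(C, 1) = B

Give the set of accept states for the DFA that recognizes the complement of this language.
Complement accept states = All states \ Original accept states
= {A, B, C} \ {B}
{A, C}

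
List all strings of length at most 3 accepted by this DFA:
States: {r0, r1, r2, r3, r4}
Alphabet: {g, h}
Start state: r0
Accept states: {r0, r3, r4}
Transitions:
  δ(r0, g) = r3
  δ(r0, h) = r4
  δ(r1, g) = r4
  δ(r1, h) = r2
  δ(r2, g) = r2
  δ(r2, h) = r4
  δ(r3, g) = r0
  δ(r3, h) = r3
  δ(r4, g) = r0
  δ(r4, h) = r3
ε, g, h, gg, gh, hg, hh, ggg, ggh, ghg, ghh, hgg, hgh, hhg, hhh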